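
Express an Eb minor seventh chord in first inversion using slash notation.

First inversion of Eb minor seventh has the third (Gb) in the bass. As a slash chord: Ebm7/Gb.

Ebm7/Gb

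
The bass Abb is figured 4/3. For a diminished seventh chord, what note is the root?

Db

The figures 4/3 mean the fifth of the chord is in the bass. If Abb is the fifth of a diminished seventh chord, the root is Db (chord tones Db–Fb–Abb–Cbb).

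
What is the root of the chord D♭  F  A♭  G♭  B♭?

Gb

Db, F, Ab, Gb, Bb are the tones of a Gb major ninth chord (Gb–Bb–Db–F–Ab), making Gb the root.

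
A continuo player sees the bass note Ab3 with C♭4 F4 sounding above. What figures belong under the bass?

6

The notes Ab, Cb, F stack in thirds as F–Ab–Cb — an F diminished triad. The bass Ab is the third, so this is first inversion: figured 6.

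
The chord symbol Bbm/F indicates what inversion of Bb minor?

second inversion

Bbm/F means Bb minor with F in the bass. F is the fifth of Bb minor (Bb–Db–F), so this is second inversion.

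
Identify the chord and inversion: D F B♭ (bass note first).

Reducing to letter names: D, F, Bb. These stack in thirds as Bb–D–F — a Bb major triad.
D is the third of Bb major; third in the bass means first inversion (figured bass 6).

Bb major, first inversion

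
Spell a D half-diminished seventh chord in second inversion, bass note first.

Ab, C, D, F

D half-diminished seventh is D–F–Ab–C. Second inversion puts the fifth (Ab) in the bass, with the remaining tones above: Ab, C, D, F.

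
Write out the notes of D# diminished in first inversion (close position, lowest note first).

F#, A, D#

The chord tones are D#–F#–A. With the third (F#) lowest for first inversion: F#, A, D#.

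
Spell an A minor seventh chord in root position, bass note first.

The chord tones are A–C–E–G. With the root (A) lowest for root position: A, C, E, G.

A, C, E, G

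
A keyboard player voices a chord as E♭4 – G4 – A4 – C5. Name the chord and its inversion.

Reducing to letter names: Eb, G, A, C. These stack in thirds as A–C–Eb–G — an A half-diminished seventh chord.
Eb is the fifth of A half-diminished seventh; fifth in the bass means second inversion (figured bass 4/3).

A half-diminished seventh, second inversion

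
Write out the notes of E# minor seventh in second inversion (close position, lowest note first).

B#, D#, E#, G#

Spelling E# minor seventh: E#–G#–B#–D#. In second inversion the fifth is bass, giving B#, D#, E#, G# from the bottom.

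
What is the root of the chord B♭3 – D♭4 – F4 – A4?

Reordering Bb, Db, F, A into stacked thirds gives Bb–Db–F–A; the bottom of that stack, Bb, is the root.

Bb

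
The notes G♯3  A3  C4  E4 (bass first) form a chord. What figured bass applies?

4/2

The notes G#, A, C, E stack in thirds as A–C–E–G# — an A minor-major seventh chord. The bass G# is the seventh, so this is third inversion: figured 4/2.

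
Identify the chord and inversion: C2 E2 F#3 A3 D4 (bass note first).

D dominant ninth, third inversion

Reducing to letter names: C, E, F#, A, D. These stack in thirds as D–F#–A–C–E — a D dominant ninth chord.
The lowest note is C, the seventh of the chord, so this is third inversion.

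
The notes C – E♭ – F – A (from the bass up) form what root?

The distinct letter names are C, Eb, F, A. Arranged as a stack of thirds they read F–A–C–Eb, so F is the root (an F dominant seventh chord).

F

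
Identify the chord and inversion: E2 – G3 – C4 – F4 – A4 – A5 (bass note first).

The pitch classes E, G, C, F, A arrange in thirds as F–A–C–E–G: an F major ninth chord.
The lowest note is E, the seventh of the chord, so this is third inversion.

F major ninth, third inversion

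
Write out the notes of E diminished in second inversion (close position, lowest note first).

Spelling E diminished: E–G–Bb. In second inversion the fifth is bass, giving Bb, E, G from the bottom.

Bb, E, G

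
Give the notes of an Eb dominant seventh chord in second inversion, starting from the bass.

Bb, Db, Eb, G

Eb dominant seventh is Eb–G–Bb–Db. Second inversion puts the fifth (Bb) in the bass, with the remaining tones above: Bb, Db, Eb, G.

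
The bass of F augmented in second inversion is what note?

F augmented is F–A–C#. Second inversion places the fifth in the bass: C#.

C#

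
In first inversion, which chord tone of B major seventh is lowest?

D#

In first inversion the third is lowest. For B major seventh (B–D#–F#–A#) that is D#.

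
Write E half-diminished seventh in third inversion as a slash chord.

Eø7/D

Third inversion of E half-diminished seventh has the seventh (D) in the bass. As a slash chord: Eø7/D.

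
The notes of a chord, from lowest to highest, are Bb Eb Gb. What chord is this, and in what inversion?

Eb minor, second inversion

The distinct note names are Bb, Eb, Gb. Stacked in thirds they read Eb–Gb–Bb, which is a minor triad on Eb.
With the fifth (Bb) in the bass, the chord is in second inversion (figured bass 6/4).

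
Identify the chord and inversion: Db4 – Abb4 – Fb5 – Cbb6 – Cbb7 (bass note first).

Reducing to letter names: Db, Abb, Fb, Cbb. These stack in thirds as Db–Fb–Abb–Cbb — a Db diminished seventh chord.
Db is the root of Db diminished seventh; root in the bass means root position (figured bass 7).

Db diminished seventh, root position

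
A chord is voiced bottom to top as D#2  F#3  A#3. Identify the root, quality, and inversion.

The distinct note names are D#, F#, A#. Stacked in thirds they read D#–F#–A#, which is a minor triad on D#.
D# is the root of D# minor; root in the bass means root position (figured bass 5/3).

D# minor, root position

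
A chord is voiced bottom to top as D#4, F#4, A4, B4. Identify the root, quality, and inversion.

B dominant seventh, first inversion

The pitch classes D#, F#, A, B arrange in thirds as B–D#–F#–A: a B dominant seventh chord.
The lowest note is D#, the third of the chord, so this is first inversion (figured bass 6/5).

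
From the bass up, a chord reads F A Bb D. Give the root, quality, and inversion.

Bb major seventh, second inversion

The distinct note names are F, A, Bb, D. Stacked in thirds they read Bb–D–F–A, which is a major seventh chord on Bb.
The lowest note is F, the fifth of the chord, so this is second inversion (figured bass 4/3).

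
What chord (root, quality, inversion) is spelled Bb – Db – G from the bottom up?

The distinct note names are Bb, Db, G. Stacked in thirds they read G–Bb–Db, which is a diminished triad on G.
Bb is the third of G diminished; third in the bass means first inversion (figured bass 6).

G diminished, first inversion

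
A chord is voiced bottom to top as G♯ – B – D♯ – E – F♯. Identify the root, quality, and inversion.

E major ninth, first inversion

The distinct note names are G#, B, D#, E, F#. Stacked in thirds they read E–G#–B–D#–F#, which is a major ninth chord on E.
G# is the third of E major ninth; third in the bass means first inversion.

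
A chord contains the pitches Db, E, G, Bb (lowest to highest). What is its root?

E

Db, E, G, Bb are the tones of an E diminished seventh chord (E–G–Bb–Db), making E the root.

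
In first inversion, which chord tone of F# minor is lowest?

F# minor is F#–A–C#. First inversion places the third in the bass: A.

A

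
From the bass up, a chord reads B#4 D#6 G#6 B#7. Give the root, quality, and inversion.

G# major, first inversion

The distinct note names are B#, D#, G#. Stacked in thirds they read G#–B#–D#, which is a major triad on G#.
B# is the third of G# major; third in the bass means first inversion (figured bass 6).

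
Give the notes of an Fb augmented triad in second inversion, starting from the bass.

C, Fb, Ab

The chord tones are Fb–Ab–C. With the fifth (C) lowest for second inversion: C, Fb, Ab.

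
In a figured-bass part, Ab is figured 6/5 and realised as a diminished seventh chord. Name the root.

The figures 6/5 mean the third of the chord is in the bass. If Ab is the third of a diminished seventh chord, the root is F (chord tones F–Ab–Cb–Ebb).

F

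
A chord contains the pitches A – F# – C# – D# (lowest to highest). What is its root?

A, F#, C#, D# are the tones of a D# half-diminished seventh chord (D#–F#–A–C#), making D# the root.

D#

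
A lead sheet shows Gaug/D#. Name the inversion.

Gaug/D# means G augmented with D# in the bass. D# is the fifth of G augmented (G–B–D#), so this is second inversion.

second inversion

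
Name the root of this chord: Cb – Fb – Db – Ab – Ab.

Reordering Cb, Fb, Db, Ab into stacked thirds gives Db–Fb–Ab–Cb; the bottom of that stack, Db, is the root.

Db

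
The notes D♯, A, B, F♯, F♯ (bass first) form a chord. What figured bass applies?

6/5

The notes D#, A, B, F# stack in thirds as B–D#–F#–A — a B dominant seventh chord. The bass D# is the third, so this is first inversion: figured 6/5.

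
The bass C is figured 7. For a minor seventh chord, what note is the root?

The figures 7 mean the root of the chord is in the bass. If C is the root of a minor seventh chord, the root is C (chord tones C–Eb–G–Bb).

C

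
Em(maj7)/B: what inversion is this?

Em(maj7)/B means E minor-major seventh with B in the bass. B is the fifth of E minor-major seventh (E–G–B–D#), so this is second inversion.

second inversion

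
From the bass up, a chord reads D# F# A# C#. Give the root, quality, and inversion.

Reducing to letter names: D#, F#, A#, C#. These stack in thirds as D#–F#–A#–C# — a D# minor seventh chord.
With the root (D#) in the bass, the chord is in root position (figured bass 7).

D# minor seventh, root position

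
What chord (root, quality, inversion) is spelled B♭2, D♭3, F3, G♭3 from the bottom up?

The distinct note names are Bb, Db, F, Gb. Stacked in thirds they read Gb–Bb–Db–F, which is a major seventh chord on Gb.
The lowest note is Bb, the third of the chord, so this is first inversion (figured bass 6/5).

Gb major seventh, first inversion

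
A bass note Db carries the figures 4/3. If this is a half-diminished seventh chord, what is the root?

G

The figures 4/3 mean the fifth of the chord is in the bass. If Db is the fifth of a half-diminished seventh chord, the root is G (chord tones G–Bb–Db–F).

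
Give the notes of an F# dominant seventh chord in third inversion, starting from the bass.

E, F#, A#, C#

The chord tones are F#–A#–C#–E. With the seventh (E) lowest for third inversion: E, F#, A#, C#.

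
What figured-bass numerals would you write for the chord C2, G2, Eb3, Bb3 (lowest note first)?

7

The notes C, G, Eb, Bb stack in thirds as C–Eb–G–Bb — a C minor seventh chord. The bass C is the root, so this is root position: figured 7.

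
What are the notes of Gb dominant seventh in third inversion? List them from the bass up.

Fb, Gb, Bb, Db

Gb dominant seventh is Gb–Bb–Db–Fb. Third inversion puts the seventh (Fb) in the bass, with the remaining tones above: Fb, Gb, Bb, Db.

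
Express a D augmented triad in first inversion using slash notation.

Daug/F#

First inversion of D augmented has the third (F#) in the bass. As a slash chord: Daug/F#.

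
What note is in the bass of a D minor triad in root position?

The root of D minor (D–F–A) is D; that is the bass in root position.

D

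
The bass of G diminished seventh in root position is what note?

In root position the root is lowest. For G diminished seventh (G–Bb–Db–Fb) that is G.

G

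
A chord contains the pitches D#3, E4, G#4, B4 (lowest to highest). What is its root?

E

The distinct letter names are D#, E, G#, B. Arranged as a stack of thirds they read E–G#–B–D#, so E is the root (an E major seventh chord).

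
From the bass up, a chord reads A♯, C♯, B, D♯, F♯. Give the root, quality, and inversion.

The distinct note names are A#, C#, B, D#, F#. Stacked in thirds they read B–D#–F#–A#–C#, which is a major ninth chord on B.
The lowest note is A#, the seventh of the chord, so this is third inversion.

B major ninth, third inversion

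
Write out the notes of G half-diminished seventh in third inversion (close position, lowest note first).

F, G, Bb, Db

The chord tones are G–Bb–Db–F. With the seventh (F) lowest for third inversion: F, G, Bb, Db.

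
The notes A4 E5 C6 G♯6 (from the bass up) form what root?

A

Reordering A, E, C, G# into stacked thirds gives A–C–E–G#; the bottom of that stack, A, is the root.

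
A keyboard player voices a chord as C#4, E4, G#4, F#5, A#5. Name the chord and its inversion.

The distinct note names are C#, E, G#, F#, A#. Stacked in thirds they read F#–A#–C#–E–G#, which is a dominant ninth chord on F#.
The lowest note is C#, the fifth of the chord, so this is second inversion.

F# dominant ninth, second inversion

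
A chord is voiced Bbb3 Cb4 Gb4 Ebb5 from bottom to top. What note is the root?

Cb

Reordering Bbb, Cb, Gb, Ebb into stacked thirds gives Cb–Ebb–Gb–Bbb; the bottom of that stack, Cb, is the root.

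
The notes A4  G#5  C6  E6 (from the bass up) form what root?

The distinct letter names are A, G#, C, E. Arranged as a stack of thirds they read A–C–E–G#, so A is the root (an A minor-major seventh chord).

A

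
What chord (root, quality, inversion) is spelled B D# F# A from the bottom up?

B dominant seventh, root position

Reducing to letter names: B, D#, F#, A. These stack in thirds as B–D#–F#–A — a B dominant seventh chord.
With the root (B) in the bass, the chord is in root position (figured bass 7).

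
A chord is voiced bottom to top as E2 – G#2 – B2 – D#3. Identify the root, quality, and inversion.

Reducing to letter names: E, G#, B, D#. These stack in thirds as E–G#–B–D# — an E major seventh chord.
E is the root of E major seventh; root in the bass means root position (figured bass 7).

E major seventh, root position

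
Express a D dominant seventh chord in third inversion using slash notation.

Third inversion of D dominant seventh has the seventh (C) in the bass. As a slash chord: D7/C.

D7/C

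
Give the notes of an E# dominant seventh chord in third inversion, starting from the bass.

E# dominant seventh is E#–G##–B#–D#. Third inversion puts the seventh (D#) in the bass, with the remaining tones above: D#, E#, G##, B#.

D#, E#, G##, B#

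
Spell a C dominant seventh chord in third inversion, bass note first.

Bb, C, E, G

C dominant seventh is C–E–G–Bb. Third inversion puts the seventh (Bb) in the bass, with the remaining tones above: Bb, C, E, G.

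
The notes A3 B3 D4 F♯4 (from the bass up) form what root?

The distinct letter names are A, B, D, F#. Arranged as a stack of thirds they read B–D–F#–A, so B is the root (a B minor seventh chord).

B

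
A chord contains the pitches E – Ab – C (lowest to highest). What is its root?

Reordering E, Ab, C into stacked thirds gives Ab–C–E; the bottom of that stack, Ab, is the root.

Ab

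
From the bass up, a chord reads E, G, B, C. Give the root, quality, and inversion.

C major seventh, first inversion

Reducing to letter names: E, G, B, C. These stack in thirds as C–E–G–B — a C major seventh chord.
With the third (E) in the bass, the chord is in first inversion (figured bass 6/5).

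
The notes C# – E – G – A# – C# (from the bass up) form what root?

A#

C#, E, G, A# are the tones of an A# diminished seventh chord (A#–C#–E–G), making A# the root.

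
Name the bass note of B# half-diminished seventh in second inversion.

F#

B# half-diminished seventh is B#–D#–F#–A#. Second inversion places the fifth in the bass: F#.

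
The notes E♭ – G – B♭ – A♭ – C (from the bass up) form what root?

Ab

Reordering Eb, G, Bb, Ab, C into stacked thirds gives Ab–C–Eb–G–Bb; the bottom of that stack, Ab, is the root.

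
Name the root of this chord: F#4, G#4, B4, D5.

G#

Reordering F#, G#, B, D into stacked thirds gives G#–B–D–F#; the bottom of that stack, G#, is the root.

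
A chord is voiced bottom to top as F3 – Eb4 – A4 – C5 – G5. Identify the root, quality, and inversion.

The pitch classes F, Eb, A, C, G arrange in thirds as F–A–C–Eb–G: an F dominant ninth chord.
With the root (F) in the bass, the chord is in root position.

F dominant ninth, root position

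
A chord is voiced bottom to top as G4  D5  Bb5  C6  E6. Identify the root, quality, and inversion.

C dominant ninth, second inversion

The distinct note names are G, D, Bb, C, E. Stacked in thirds they read C–E–G–Bb–D, which is a dominant ninth chord on C.
G is the fifth of C dominant ninth; fifth in the bass means second inversion.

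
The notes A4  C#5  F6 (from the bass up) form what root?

F

A, C#, F are the tones of an F augmented triad (F–A–C#), making F the root.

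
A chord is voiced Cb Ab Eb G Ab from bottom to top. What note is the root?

Ab

Reordering Cb, Ab, Eb, G into stacked thirds gives Ab–Cb–Eb–G; the bottom of that stack, Ab, is the root.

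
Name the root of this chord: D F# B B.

The distinct letter names are D, F#, B. Arranged as a stack of thirds they read B–D–F#, so B is the root (a B minor triad).

B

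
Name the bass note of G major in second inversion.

In second inversion the fifth is lowest. For G major (G–B–D) that is D.

D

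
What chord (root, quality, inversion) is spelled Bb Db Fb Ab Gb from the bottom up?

Reducing to letter names: Bb, Db, Fb, Ab, Gb. These stack in thirds as Gb–Bb–Db–Fb–Ab — a Gb dominant ninth chord.
The lowest note is Bb, the third of the chord, so this is first inversion.

Gb dominant ninth, first inversion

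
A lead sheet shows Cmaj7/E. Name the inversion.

Cmaj7/E means C major seventh with E in the bass. E is the third of C major seventh (C–E–G–B), so this is first inversion.

first inversion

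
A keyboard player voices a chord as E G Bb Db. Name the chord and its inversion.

E diminished seventh, root position

The pitch classes E, G, Bb, Db arrange in thirds as E–G–Bb–Db: an E diminished seventh chord.
E is the root of E diminished seventh; root in the bass means root position (figured bass 7).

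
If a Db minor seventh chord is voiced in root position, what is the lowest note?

Db minor seventh is Db–Fb–Ab–Cb. Root position places the root in the bass: Db.

Db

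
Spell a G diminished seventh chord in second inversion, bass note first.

G diminished seventh is G–Bb–Db–Fb. Second inversion puts the fifth (Db) in the bass, with the remaining tones above: Db, Fb, G, Bb.

Db, Fb, G, Bb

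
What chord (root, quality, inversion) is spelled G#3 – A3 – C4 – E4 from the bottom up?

A minor-major seventh, third inversion

The distinct note names are G#, A, C, E. Stacked in thirds they read A–C–E–G#, which is a minor-major seventh chord on A.
G# is the seventh of A minor-major seventh; seventh in the bass means third inversion (figured bass 4/2).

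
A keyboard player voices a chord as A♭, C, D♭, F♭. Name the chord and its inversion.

The distinct note names are Ab, C, Db, Fb. Stacked in thirds they read Db–Fb–Ab–C, which is a minor-major seventh chord on Db.
With the fifth (Ab) in the bass, the chord is in second inversion (figured bass 4/3).

Db minor-major seventh, second inversion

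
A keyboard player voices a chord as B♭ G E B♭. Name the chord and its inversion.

E diminished, second inversion

The pitch classes Bb, G, E arrange in thirds as E–G–Bb: an E diminished triad.
Bb is the fifth of E diminished; fifth in the bass means second inversion (figured bass 6/4).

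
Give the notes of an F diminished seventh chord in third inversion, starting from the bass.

Ebb, F, Ab, Cb

F diminished seventh is F–Ab–Cb–Ebb. Third inversion puts the seventh (Ebb) in the bass, with the remaining tones above: Ebb, F, Ab, Cb.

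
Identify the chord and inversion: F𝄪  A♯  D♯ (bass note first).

The pitch classes F##, A#, D# arrange in thirds as D#–F##–A#: a D# major triad.
The lowest note is F##, the third of the chord, so this is first inversion (figured bass 6).

D# major, first inversion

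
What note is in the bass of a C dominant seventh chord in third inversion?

Bb

In third inversion the seventh is lowest. For C dominant seventh (C–E–G–Bb) that is Bb.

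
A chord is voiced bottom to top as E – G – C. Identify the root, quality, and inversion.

C major, first inversion

Reducing to letter names: E, G, C. These stack in thirds as C–E–G — a C major triad.
The lowest note is E, the third of the chord, so this is first inversion (figured bass 6).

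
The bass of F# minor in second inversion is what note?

C#

The fifth of F# minor (F#–A–C#) is C#; that is the bass in second inversion.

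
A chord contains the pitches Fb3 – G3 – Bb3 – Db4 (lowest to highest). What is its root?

Reordering Fb, G, Bb, Db into stacked thirds gives G–Bb–Db–Fb; the bottom of that stack, G, is the root.

G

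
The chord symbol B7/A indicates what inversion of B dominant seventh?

third inversion

B7/A means B dominant seventh with A in the bass. A is the seventh of B dominant seventh (B–D#–F#–A), so this is third inversion.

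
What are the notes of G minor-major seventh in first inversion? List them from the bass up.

Bb, D, F#, G

Spelling G minor-major seventh: G–Bb–D–F#. In first inversion the third is bass, giving Bb, D, F#, G from the bottom.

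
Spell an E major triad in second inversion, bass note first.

E major is E–G#–B. Second inversion puts the fifth (B) in the bass, with the remaining tones above: B, E, G#.

B, E, G#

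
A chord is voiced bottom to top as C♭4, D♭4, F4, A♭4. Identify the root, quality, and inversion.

Db dominant seventh, third inversion

The pitch classes Cb, Db, F, Ab arrange in thirds as Db–F–Ab–Cb: a Db dominant seventh chord.
Cb is the seventh of Db dominant seventh; seventh in the bass means third inversion (figured bass 4/2).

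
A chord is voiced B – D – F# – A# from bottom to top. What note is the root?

B, D, F#, A# are the tones of a B minor-major seventh chord (B–D–F#–A#), making B the root.

B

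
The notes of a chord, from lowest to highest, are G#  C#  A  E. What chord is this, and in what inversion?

The distinct note names are G#, C#, A, E. Stacked in thirds they read A–C#–E–G#, which is a major seventh chord on A.
The lowest note is G#, the seventh of the chord, so this is third inversion (figured bass 4/2).

A major seventh, third inversion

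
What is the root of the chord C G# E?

C

C, G#, E are the tones of a C augmented triad (C–E–G#), making C the root.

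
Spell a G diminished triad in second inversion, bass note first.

The chord tones are G–Bb–Db. With the fifth (Db) lowest for second inversion: Db, G, Bb.

Db, G, Bb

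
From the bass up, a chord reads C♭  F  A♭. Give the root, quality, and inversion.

The pitch classes Cb, F, Ab arrange in thirds as F–Ab–Cb: an F diminished triad.
With the fifth (Cb) in the bass, the chord is in second inversion (figured bass 6/4).

F diminished, second inversion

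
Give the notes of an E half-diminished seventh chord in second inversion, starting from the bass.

Spelling E half-diminished seventh: E–G–Bb–D. In second inversion the fifth is bass, giving Bb, D, E, G from the bottom.

Bb, D, E, G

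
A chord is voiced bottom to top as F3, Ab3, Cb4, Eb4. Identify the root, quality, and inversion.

F half-diminished seventh, root position

Reducing to letter names: F, Ab, Cb, Eb. These stack in thirds as F–Ab–Cb–Eb — an F half-diminished seventh chord.
With the root (F) in the bass, the chord is in root position (figured bass 7).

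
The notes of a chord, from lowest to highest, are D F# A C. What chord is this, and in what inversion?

The pitch classes D, F#, A, C arrange in thirds as D–F#–A–C: a D dominant seventh chord.
D is the root of D dominant seventh; root in the bass means root position (figured bass 7).

D dominant seventh, root position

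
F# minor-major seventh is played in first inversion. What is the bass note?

The third of F# minor-major seventh (F#–A–C#–E#) is A; that is the bass in first inversion.

A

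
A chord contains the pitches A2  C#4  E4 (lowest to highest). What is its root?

A

The distinct letter names are A, C#, E. Arranged as a stack of thirds they read A–C#–E, so A is the root (an A major triad).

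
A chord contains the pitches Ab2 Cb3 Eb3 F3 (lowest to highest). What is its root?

F

The distinct letter names are Ab, Cb, Eb, F. Arranged as a stack of thirds they read F–Ab–Cb–Eb, so F is the root (an F half-diminished seventh chord).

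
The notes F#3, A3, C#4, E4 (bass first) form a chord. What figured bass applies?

7

The notes F#, A, C#, E stack in thirds as F#–A–C#–E — an F# minor seventh chord. The bass F# is the root, so this is root position: figured 7.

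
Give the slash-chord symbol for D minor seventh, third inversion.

Third inversion of D minor seventh has the seventh (C) in the bass. As a slash chord: Dm7/C.

Dm7/C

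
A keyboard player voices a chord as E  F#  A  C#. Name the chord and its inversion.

F# minor seventh, third inversion

The pitch classes E, F#, A, C# arrange in thirds as F#–A–C#–E: an F# minor seventh chord.
E is the seventh of F# minor seventh; seventh in the bass means third inversion (figured bass 4/2).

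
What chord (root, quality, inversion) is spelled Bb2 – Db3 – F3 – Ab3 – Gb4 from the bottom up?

Gb major ninth, first inversion

The pitch classes Bb, Db, F, Ab, Gb arrange in thirds as Gb–Bb–Db–F–Ab: a Gb major ninth chord.
Bb is the third of Gb major ninth; third in the bass means first inversion.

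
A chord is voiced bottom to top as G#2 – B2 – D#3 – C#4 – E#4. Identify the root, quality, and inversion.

The pitch classes G#, B, D#, C#, E# arrange in thirds as C#–E#–G#–B–D#: a C# dominant ninth chord.
G# is the fifth of C# dominant ninth; fifth in the bass means second inversion.

C# dominant ninth, second inversion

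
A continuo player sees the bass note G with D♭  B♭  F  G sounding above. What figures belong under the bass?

The notes G, Db, Bb, F stack in thirds as G–Bb–Db–F — a G half-diminished seventh chord. The bass G is the root, so this is root position: figured 7.

7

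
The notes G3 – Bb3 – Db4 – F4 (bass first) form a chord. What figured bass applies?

7

The notes G, Bb, Db, F stack in thirds as G–Bb–Db–F — a G half-diminished seventh chord. The bass G is the root, so this is root position: figured 7.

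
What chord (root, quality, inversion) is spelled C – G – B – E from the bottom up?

C major seventh, root position

The distinct note names are C, G, B, E. Stacked in thirds they read C–E–G–B, which is a major seventh chord on C.
C is the root of C major seventh; root in the bass means root position (figured bass 7).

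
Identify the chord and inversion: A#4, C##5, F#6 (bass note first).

Reducing to letter names: A#, C##, F#. These stack in thirds as F#–A#–C## — an F# augmented triad.
The lowest note is A#, the third of the chord, so this is first inversion (figured bass 6).

F# augmented, first inversion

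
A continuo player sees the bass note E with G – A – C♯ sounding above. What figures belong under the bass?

4/3

The notes E, G, A, C# stack in thirds as A–C#–E–G — an A dominant seventh chord. The bass E is the fifth, so this is second inversion: figured 4/3.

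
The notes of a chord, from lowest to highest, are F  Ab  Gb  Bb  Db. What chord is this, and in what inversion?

The pitch classes F, Ab, Gb, Bb, Db arrange in thirds as Gb–Bb–Db–F–Ab: a Gb major ninth chord.
With the seventh (F) in the bass, the chord is in third inversion.

Gb major ninth, third inversion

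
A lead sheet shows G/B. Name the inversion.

G/B means G major with B in the bass. B is the third of G major (G–B–D), so this is first inversion.

first inversion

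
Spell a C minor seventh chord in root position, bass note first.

C, Eb, G, Bb

C minor seventh is C–Eb–G–Bb. Root position puts the root (C) in the bass, with the remaining tones above: C, Eb, G, Bb.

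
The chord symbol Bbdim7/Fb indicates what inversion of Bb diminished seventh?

Bbdim7/Fb means Bb diminished seventh with Fb in the bass. Fb is the fifth of Bb diminished seventh (Bb–Db–Fb–Abb), so this is second inversion.

second inversion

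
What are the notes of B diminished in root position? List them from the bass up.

The chord tones are B–D–F. With the root (B) lowest for root position: B, D, F.

B, D, F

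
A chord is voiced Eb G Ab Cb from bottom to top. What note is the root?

Ab

Eb, G, Ab, Cb are the tones of an Ab minor-major seventh chord (Ab–Cb–Eb–G), making Ab the root.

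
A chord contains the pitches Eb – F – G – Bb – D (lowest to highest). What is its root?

Eb, F, G, Bb, D are the tones of an Eb major ninth chord (Eb–G–Bb–D–F), making Eb the root.

Eb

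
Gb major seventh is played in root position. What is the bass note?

Gb major seventh is Gb–Bb–Db–F. Root position places the root in the bass: Gb.

Gb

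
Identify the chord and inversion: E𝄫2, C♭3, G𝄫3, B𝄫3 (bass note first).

The distinct note names are Ebb, Cb, Gbb, Bbb. Stacked in thirds they read Cb–Ebb–Gbb–Bbb, which is a half-diminished seventh chord on Cb.
With the third (Ebb) in the bass, the chord is in first inversion (figured bass 6/5).

Cb half-diminished seventh, first inversion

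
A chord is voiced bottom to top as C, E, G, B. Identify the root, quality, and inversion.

C major seventh, root position

The distinct note names are C, E, G, B. Stacked in thirds they read C–E–G–B, which is a major seventh chord on C.
With the root (C) in the bass, the chord is in root position (figured bass 7).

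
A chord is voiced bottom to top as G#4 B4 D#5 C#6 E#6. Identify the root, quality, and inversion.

C# dominant ninth, second inversion

The pitch classes G#, B, D#, C#, E# arrange in thirds as C#–E#–G#–B–D#: a C# dominant ninth chord.
The lowest note is G#, the fifth of the chord, so this is second inversion.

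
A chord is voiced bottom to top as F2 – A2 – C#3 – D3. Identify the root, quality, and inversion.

D minor-major seventh, first inversion

The distinct note names are F, A, C#, D. Stacked in thirds they read D–F–A–C#, which is a minor-major seventh chord on D.
With the third (F) in the bass, the chord is in first inversion (figured bass 6/5).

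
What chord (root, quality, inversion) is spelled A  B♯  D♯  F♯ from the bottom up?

Reducing to letter names: A, B#, D#, F#. These stack in thirds as B#–D#–F#–A — a B# diminished seventh chord.
A is the seventh of B# diminished seventh; seventh in the bass means third inversion (figured bass 4/2).

B# diminished seventh, third inversion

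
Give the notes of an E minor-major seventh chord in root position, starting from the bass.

E, G, B, D#

The chord tones are E–G–B–D#. With the root (E) lowest for root position: E, G, B, D#.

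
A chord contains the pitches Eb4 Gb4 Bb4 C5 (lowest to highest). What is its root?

The distinct letter names are Eb, Gb, Bb, C. Arranged as a stack of thirds they read C–Eb–Gb–Bb, so C is the root (a C half-diminished seventh chord).

C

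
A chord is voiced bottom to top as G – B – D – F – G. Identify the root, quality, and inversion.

The pitch classes G, B, D, F arrange in thirds as G–B–D–F: a G dominant seventh chord.
The lowest note is G, the root of the chord, so this is root position (figured bass 7).

G dominant seventh, root position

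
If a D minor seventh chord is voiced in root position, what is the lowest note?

D

In root position the root is lowest. For D minor seventh (D–F–A–C) that is D.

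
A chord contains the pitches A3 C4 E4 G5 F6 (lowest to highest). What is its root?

A, C, E, G, F are the tones of an F major ninth chord (F–A–C–E–G), making F the root.

F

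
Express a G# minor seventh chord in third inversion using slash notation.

Third inversion of G# minor seventh has the seventh (F#) in the bass. As a slash chord: G#m7/F#.

G#m7/F#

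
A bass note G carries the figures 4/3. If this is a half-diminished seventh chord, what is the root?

C#

The figures 4/3 mean the fifth of the chord is in the bass. If G is the fifth of a half-diminished seventh chord, the root is C# (chord tones C#–E–G–B).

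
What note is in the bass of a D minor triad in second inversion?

A

D minor is D–F–A. Second inversion places the fifth in the bass: A.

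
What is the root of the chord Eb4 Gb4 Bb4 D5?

The distinct letter names are Eb, Gb, Bb, D. Arranged as a stack of thirds they read Eb–Gb–Bb–D, so Eb is the root (an Eb minor-major seventh chord).

Eb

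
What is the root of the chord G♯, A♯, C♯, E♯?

G#, A#, C#, E# are the tones of an A# minor seventh chord (A#–C#–E#–G#), making A# the root.

A#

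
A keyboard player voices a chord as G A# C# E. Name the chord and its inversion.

The distinct note names are G, A#, C#, E. Stacked in thirds they read A#–C#–E–G, which is a diminished seventh chord on A#.
The lowest note is G, the seventh of the chord, so this is third inversion (figured bass 4/2).

A# diminished seventh, third inversion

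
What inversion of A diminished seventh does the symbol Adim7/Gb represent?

third inversion

Adim7/Gb means A diminished seventh with Gb in the bass. Gb is the seventh of A diminished seventh (A–C–Eb–Gb), so this is third inversion.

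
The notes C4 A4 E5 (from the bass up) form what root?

The distinct letter names are C, A, E. Arranged as a stack of thirds they read A–C–E, so A is the root (an A minor triad).

A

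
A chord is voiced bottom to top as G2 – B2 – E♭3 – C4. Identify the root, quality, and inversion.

C minor-major seventh, second inversion

The distinct note names are G, B, Eb, C. Stacked in thirds they read C–Eb–G–B, which is a minor-major seventh chord on C.
G is the fifth of C minor-major seventh; fifth in the bass means second inversion (figured bass 4/3).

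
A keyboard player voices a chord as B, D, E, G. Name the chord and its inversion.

E minor seventh, second inversion

Reducing to letter names: B, D, E, G. These stack in thirds as E–G–B–D — an E minor seventh chord.
The lowest note is B, the fifth of the chord, so this is second inversion (figured bass 4/3).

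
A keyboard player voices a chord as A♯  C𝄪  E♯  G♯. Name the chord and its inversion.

Reducing to letter names: A#, C##, E#, G#. These stack in thirds as A#–C##–E#–G# — an A# dominant seventh chord.
A# is the root of A# dominant seventh; root in the bass means root position (figured bass 7).

A# dominant seventh, root position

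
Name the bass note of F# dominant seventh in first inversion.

A#

The third of F# dominant seventh (F#–A#–C#–E) is A#; that is the bass in first inversion.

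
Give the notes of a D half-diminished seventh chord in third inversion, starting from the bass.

C, D, F, Ab

The chord tones are D–F–Ab–C. With the seventh (C) lowest for third inversion: C, D, F, Ab.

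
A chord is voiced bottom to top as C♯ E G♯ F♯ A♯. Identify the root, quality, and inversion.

F# dominant ninth, second inversion

The pitch classes C#, E, G#, F#, A# arrange in thirds as F#–A#–C#–E–G#: an F# dominant ninth chord.
The lowest note is C#, the fifth of the chord, so this is second inversion.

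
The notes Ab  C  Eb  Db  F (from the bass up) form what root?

Reordering Ab, C, Eb, Db, F into stacked thirds gives Db–F–Ab–C–Eb; the bottom of that stack, Db, is the root.

Db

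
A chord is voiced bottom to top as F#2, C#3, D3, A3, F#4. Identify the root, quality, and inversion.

D major seventh, first inversion

The distinct note names are F#, C#, D, A. Stacked in thirds they read D–F#–A–C#, which is a major seventh chord on D.
F# is the third of D major seventh; third in the bass means first inversion (figured bass 6/5).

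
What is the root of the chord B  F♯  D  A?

B

B, F#, D, A are the tones of a B minor seventh chord (B–D–F#–A), making B the root.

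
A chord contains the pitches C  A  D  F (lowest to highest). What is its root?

The distinct letter names are C, A, D, F. Arranged as a stack of thirds they read D–F–A–C, so D is the root (a D minor seventh chord).

D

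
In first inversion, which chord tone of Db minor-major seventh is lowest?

Db minor-major seventh is Db–Fb–Ab–C. First inversion places the third in the bass: Fb.

Fb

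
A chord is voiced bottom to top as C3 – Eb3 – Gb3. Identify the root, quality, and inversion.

The pitch classes C, Eb, Gb arrange in thirds as C–Eb–Gb: a C diminished triad.
C is the root of C diminished; root in the bass means root position (figured bass 5/3).

C diminished, root position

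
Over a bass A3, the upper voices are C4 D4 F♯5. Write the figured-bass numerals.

The notes A, C, D, F# stack in thirds as D–F#–A–C — a D dominant seventh chord. The bass A is the fifth, so this is second inversion: figured 4/3.

4/3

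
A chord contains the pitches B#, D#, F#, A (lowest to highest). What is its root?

B#

The distinct letter names are B#, D#, F#, A. Arranged as a stack of thirds they read B#–D#–F#–A, so B# is the root (a B# diminished seventh chord).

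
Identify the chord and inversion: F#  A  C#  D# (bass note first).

D# half-diminished seventh, first inversion

Reducing to letter names: F#, A, C#, D#. These stack in thirds as D#–F#–A–C# — a D# half-diminished seventh chord.
With the third (F#) in the bass, the chord is in first inversion (figured bass 6/5).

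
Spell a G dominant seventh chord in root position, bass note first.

Spelling G dominant seventh: G–B–D–F. In root position the root is bass, giving G, B, D, F from the bottom.

G, B, D, F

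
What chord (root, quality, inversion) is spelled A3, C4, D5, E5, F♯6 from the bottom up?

The pitch classes A, C, D, E, F# arrange in thirds as D–F#–A–C–E: a D dominant ninth chord.
The lowest note is A, the fifth of the chord, so this is second inversion.

D dominant ninth, second inversion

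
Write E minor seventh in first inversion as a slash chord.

Em7/G

First inversion of E minor seventh has the third (G) in the bass. As a slash chord: Em7/G.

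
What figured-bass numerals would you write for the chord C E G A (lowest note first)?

The notes C, E, G, A stack in thirds as A–C–E–G — an A minor seventh chord. The bass C is the third, so this is first inversion: figured 6/5.

6/5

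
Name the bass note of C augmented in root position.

In root position the root is lowest. For C augmented (C–E–G#) that is C.

C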